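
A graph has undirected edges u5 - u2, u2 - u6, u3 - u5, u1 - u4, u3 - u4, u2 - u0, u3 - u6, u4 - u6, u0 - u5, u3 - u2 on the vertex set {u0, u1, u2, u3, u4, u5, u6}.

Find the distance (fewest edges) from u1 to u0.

4

Distance 0: u1.
Distance 1: u4.
Distance 2: u3, u6.
Distance 3: u2, u5.
Distance 4: u0 — contains u0.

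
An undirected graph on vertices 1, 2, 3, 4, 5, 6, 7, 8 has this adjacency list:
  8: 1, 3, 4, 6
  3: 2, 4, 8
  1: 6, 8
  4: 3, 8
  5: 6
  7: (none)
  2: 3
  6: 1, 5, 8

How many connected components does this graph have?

From 1: component {1, 2, 3, 4, 5, 6, 8}.
From 7: component {7}.
That's 2 components.

2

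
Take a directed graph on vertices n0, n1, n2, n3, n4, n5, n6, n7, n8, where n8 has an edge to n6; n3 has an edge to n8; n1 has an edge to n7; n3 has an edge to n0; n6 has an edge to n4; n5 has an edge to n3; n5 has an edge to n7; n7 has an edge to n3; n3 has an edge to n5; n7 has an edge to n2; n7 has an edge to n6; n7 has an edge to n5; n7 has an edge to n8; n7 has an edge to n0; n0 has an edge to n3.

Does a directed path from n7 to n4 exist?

Explore from n7.
Distance 1: reach n0, n2, n3, n5, n6, n8.
Distance 2: reach n4.
Found n4.

Yes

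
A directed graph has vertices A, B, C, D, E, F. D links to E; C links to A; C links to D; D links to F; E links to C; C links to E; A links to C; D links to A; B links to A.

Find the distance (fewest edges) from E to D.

Distance 0: E.
Distance 1: C.
Distance 2: A, D — contains D.

2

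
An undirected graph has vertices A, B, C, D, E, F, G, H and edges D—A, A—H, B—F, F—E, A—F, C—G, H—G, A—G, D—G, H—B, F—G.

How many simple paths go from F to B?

F–A–D–G–H–B
F–A–G–H–B
F–A–H–B
F–B
F–G–A–H–B
F–G–D–A–H–B
F–G–H–B

7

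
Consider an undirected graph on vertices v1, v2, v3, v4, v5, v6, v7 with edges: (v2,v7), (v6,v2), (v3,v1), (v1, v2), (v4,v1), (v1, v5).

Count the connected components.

From v1: component {v1, v2, v3, v4, v5, v6, v7}.
That's 1 component.

1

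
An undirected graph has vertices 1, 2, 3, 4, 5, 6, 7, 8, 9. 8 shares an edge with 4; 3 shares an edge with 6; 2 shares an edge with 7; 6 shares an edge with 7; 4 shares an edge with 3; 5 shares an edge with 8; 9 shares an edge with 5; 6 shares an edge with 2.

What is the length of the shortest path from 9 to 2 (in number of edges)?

Distance 0: 9.
Distance 1: 5.
Distance 2: 8.
Distance 3: 4.
Distance 4: 3.
Distance 5: 6.
Distance 6: 2, 7 — contains 2.

6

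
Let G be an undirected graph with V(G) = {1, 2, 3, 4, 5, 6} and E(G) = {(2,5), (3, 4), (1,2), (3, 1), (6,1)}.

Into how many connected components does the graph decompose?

1

From 1: component {1, 2, 3, 4, 5, 6}.
That's 1 component.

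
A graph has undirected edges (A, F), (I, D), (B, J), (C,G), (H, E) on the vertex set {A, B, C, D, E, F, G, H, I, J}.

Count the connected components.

From A: component {A, F}.
From B: component {B, J}.
From C: component {C, G}.
From D: component {D, I}.
From E: component {E, H}.
That's 5 components.

5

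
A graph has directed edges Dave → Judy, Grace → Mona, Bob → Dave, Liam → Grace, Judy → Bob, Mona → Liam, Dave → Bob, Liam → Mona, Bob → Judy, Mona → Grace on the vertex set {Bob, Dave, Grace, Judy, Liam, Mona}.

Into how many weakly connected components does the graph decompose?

From Bob: component {Bob, Dave, Judy}.
From Grace: component {Grace, Liam, Mona}.
That's 2 components.

2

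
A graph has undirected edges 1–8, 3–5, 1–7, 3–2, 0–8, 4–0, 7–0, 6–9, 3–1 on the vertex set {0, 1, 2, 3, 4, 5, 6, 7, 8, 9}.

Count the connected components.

From 0: component {0, 1, 2, 3, 4, 5, 7, 8}.
From 6: component {6, 9}.
That's 2 components.

2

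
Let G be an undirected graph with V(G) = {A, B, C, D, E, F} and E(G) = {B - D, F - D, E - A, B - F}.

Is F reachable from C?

No

C has no edges, so nothing is reachable from it.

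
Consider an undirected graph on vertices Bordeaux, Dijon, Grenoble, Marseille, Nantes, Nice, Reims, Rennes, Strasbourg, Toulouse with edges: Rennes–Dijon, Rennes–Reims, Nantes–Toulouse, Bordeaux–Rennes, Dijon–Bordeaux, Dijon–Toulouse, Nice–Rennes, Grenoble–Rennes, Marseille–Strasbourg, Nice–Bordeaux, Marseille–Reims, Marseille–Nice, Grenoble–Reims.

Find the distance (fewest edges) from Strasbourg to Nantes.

6

Distance 0: Strasbourg.
Distance 1: Marseille.
Distance 2: Nice, Reims.
Distance 3: Bordeaux, Grenoble, Rennes.
Distance 4: Dijon.
Distance 5: Toulouse.
Distance 6: Nantes — contains Nantes.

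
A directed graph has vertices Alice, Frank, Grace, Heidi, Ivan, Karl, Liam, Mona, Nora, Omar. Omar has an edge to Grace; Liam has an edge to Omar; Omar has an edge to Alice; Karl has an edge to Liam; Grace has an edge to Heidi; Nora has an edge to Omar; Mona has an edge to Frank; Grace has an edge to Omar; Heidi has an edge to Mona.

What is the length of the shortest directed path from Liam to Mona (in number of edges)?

Distance 0: Liam.
Distance 1: Omar.
Distance 2: Alice, Grace.
Distance 3: Heidi.
Distance 4: Mona — contains Mona.

4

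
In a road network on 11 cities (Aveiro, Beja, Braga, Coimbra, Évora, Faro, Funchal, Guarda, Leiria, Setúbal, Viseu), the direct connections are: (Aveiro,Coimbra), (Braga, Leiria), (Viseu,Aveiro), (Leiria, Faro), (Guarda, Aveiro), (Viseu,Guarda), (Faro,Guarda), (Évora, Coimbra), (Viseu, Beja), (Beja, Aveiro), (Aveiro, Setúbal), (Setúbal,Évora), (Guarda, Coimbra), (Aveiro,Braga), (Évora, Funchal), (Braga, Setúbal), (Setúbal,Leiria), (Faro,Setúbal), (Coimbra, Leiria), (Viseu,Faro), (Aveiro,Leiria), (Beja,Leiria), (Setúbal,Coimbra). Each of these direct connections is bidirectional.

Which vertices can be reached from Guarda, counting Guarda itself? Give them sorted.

Start at Guarda.
Its neighbours: Aveiro, Coimbra, Faro, Viseu.
Then their neighbours: Beja, Braga, Évora, Leiria, Setúbal.
Then next layer: Funchal.
Every vertex is now reached.

Aveiro, Beja, Braga, Coimbra, Évora, Faro, Funchal, Guarda, Leiria, Setúbal, Viseu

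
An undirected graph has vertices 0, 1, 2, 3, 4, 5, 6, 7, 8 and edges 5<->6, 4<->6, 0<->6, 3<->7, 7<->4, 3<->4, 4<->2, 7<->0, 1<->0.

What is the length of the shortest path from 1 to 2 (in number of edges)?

4

Distance 0: 1.
Distance 1: 0.
Distance 2: 6, 7.
Distance 3: 3, 4, 5.
Distance 4: 2 — contains 2.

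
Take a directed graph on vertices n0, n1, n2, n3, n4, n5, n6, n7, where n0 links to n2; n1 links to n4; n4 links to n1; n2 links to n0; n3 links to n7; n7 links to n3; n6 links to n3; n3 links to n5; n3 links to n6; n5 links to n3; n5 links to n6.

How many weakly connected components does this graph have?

From n0: component {n0, n2}.
From n1: component {n1, n4}.
From n3: component {n3, n5, n6, n7}.
That's 3 components.

3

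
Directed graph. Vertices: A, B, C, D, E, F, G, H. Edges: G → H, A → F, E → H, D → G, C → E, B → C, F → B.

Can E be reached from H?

H has no outgoing edges, so nothing is reachable from it.

No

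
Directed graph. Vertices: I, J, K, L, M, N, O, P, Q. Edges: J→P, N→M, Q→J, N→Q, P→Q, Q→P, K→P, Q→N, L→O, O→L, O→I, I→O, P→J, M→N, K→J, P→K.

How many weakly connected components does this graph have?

2

From I: component {I, L, O}.
From J: component {J, K, M, N, P, Q}.
That's 2 components.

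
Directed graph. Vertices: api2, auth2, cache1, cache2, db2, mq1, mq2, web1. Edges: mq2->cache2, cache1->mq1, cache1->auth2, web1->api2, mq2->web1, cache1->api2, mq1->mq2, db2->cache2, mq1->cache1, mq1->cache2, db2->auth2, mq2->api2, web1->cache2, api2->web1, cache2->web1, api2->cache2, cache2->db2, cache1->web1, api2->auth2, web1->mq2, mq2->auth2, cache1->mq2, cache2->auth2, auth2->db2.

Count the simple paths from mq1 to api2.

15

mq1→cache1→api2
mq1→cache1→auth2→db2→cache2→web1→api2
mq1→cache1→auth2→db2→cache2→web1→mq2→api2
mq1→cache1→mq2→api2
mq1→cache1→mq2→auth2→db2→cache2→web1→api2
mq1→cache1→mq2→cache2→web1→api2
mq1→cache1→mq2→web1→api2
mq1→cache1→web1→api2
mq1→cache1→web1→mq2→api2
mq1→cache2→web1→api2
mq1→cache2→web1→mq2→api2
mq1→mq2→api2
mq1→mq2→auth2→db2→cache2→web1→api2
mq1→mq2→cache2→web1→api2
mq1→mq2→web1→api2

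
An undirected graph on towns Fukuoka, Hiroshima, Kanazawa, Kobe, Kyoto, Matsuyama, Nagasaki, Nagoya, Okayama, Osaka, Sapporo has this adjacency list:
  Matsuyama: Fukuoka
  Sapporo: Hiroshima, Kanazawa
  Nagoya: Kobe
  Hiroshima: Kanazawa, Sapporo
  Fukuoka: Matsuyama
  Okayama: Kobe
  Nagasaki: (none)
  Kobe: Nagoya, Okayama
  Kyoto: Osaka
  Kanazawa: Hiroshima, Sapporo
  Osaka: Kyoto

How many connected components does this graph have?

5

From Fukuoka: component {Fukuoka, Matsuyama}.
From Hiroshima: component {Hiroshima, Kanazawa, Sapporo}.
From Kobe: component {Kobe, Nagoya, Okayama}.
From Kyoto: component {Kyoto, Osaka}.
From Nagasaki: component {Nagasaki}.
That's 5 components.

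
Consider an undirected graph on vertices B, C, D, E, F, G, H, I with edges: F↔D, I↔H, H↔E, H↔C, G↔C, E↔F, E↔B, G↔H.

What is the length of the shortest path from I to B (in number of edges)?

3

Distance 0: I.
Distance 1: H.
Distance 2: C, E, G.
Distance 3: B, F — contains B.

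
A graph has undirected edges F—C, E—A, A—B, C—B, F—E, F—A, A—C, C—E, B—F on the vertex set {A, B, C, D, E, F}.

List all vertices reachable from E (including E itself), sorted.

A, B, C, E, F

Start at E.
Its neighbours: A, C, F.
Then their neighbours: B.
Nothing further is reachable.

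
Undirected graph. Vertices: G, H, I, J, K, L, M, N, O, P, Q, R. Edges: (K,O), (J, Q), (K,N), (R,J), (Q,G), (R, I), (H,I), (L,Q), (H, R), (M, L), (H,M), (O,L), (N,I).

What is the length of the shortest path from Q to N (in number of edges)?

4

Distance 0: Q.
Distance 1: G, J, L.
Distance 2: M, O, R.
Distance 3: H, I, K.
Distance 4: N — contains N.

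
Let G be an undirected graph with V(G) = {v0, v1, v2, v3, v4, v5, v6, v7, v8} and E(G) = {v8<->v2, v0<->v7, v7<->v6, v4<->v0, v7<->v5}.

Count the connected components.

4

From v0: component {v0, v4, v5, v6, v7}.
From v1: component {v1}.
From v2: component {v2, v8}.
From v3: component {v3}.
That's 4 components.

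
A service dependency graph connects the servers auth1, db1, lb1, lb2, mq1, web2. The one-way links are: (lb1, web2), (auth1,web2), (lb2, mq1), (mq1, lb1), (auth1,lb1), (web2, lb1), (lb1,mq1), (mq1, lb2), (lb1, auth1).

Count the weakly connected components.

From auth1: component {auth1, lb1, lb2, mq1, web2}.
From db1: component {db1}.
That's 2 components.

2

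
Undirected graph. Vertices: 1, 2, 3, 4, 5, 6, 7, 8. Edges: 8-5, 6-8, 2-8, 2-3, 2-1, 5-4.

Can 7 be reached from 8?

Explore from 8.
Distance 1: reach 2, 5, 6.
Distance 2: reach 1, 3, 4.
The search is exhausted without reaching 7; it lies in a different component.

No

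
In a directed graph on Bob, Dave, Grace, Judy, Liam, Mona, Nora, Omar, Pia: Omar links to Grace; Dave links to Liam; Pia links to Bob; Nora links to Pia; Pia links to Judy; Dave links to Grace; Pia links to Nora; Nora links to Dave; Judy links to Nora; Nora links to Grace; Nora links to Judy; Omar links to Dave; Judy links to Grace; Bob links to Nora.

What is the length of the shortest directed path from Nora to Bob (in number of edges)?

2

Distance 0: Nora.
Distance 1: Dave, Grace, Judy, Pia.
Distance 2: Bob, Liam — contains Bob.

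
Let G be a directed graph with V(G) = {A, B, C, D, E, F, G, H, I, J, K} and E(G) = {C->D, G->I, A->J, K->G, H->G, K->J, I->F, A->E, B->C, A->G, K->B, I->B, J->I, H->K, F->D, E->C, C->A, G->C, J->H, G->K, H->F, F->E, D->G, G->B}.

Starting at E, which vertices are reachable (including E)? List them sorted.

Start at E.
Its neighbours: C.
Then their neighbours: A, D.
Then next layer: G, J.
Then next layer: B, H, I, K.
Then next layer: F.
Every vertex is now reached.

A, B, C, D, E, F, G, H, I, J, K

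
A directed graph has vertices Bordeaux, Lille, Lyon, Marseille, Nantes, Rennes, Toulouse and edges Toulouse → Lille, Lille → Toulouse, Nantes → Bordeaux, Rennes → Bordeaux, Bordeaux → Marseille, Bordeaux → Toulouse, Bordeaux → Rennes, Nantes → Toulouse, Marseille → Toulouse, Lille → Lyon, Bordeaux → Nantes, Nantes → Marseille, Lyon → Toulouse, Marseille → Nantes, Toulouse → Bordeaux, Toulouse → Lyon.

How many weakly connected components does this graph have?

1

From Bordeaux: component {Bordeaux, Lille, Lyon, Marseille, Nantes, Rennes, Toulouse}.
That's 1 component.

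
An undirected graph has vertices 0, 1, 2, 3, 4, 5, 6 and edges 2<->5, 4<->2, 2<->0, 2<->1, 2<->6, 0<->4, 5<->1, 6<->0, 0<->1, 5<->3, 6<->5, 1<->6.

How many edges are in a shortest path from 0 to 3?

3

Distance 0: 0.
Distance 1: 1, 2, 4, 6.
Distance 2: 5.
Distance 3: 3 — contains 3.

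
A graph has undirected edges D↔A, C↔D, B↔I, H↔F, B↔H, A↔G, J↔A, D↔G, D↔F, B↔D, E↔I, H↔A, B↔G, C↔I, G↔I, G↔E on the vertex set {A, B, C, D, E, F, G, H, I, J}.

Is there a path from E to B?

Explore from E.
Distance 1: reach G, I.
Distance 2: reach A, B, C, D.
Found B.

Yes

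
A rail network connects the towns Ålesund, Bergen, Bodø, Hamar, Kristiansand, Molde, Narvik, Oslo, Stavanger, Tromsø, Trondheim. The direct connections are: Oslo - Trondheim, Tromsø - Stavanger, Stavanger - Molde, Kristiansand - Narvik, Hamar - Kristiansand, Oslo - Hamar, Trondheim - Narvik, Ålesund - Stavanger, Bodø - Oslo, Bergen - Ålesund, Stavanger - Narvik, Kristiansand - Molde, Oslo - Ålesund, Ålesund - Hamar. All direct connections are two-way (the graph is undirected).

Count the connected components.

1

From Ålesund: component {Ålesund, Bergen, Bodø, Hamar, Kristiansand, Molde, Narvik, Oslo, Stavanger, Tromsø, Trondheim}.
That's 1 component.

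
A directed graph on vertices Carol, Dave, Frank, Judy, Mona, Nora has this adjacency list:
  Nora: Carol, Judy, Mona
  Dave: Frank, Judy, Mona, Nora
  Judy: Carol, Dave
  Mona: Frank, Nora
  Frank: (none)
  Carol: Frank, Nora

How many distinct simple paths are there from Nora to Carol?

Nora→Carol
Nora→Judy→Carol

2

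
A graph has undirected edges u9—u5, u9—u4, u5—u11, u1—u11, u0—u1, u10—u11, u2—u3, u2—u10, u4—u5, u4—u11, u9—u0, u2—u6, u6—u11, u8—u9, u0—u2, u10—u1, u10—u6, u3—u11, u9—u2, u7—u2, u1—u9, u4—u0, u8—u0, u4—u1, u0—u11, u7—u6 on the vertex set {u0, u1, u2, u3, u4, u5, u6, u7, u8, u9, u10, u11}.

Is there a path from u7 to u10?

Yes

Explore from u7.
Distance 1: reach u2, u6.
Distance 2: reach u0, u3, u9, u10, u11.
Found u10.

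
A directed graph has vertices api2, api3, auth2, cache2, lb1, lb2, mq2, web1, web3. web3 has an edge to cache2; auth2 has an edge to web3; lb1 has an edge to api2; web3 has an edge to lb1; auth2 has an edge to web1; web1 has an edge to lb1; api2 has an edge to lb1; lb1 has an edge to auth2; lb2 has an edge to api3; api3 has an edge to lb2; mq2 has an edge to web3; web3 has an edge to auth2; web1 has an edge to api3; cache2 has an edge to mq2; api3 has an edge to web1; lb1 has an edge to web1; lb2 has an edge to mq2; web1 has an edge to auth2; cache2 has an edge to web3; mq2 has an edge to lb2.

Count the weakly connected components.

From api2: component {api2, api3, auth2, cache2, lb1, lb2, mq2, web1, web3}.
That's 1 component.

1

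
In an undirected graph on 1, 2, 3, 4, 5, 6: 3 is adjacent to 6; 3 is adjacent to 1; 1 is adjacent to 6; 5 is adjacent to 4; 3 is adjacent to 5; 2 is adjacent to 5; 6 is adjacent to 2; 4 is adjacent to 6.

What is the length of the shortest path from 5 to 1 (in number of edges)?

Distance 0: 5.
Distance 1: 2, 3, 4.
Distance 2: 1, 6 — contains 1.

2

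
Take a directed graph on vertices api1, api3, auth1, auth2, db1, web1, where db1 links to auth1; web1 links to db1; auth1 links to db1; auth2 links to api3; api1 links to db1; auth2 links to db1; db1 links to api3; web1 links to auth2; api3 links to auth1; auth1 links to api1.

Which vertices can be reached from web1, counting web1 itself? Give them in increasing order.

Start at web1.
Its neighbours: auth2, db1.
Then their neighbours: api3, auth1.
Then next layer: api1.
Every vertex is now reached.

api1, api3, auth1, auth2, db1, web1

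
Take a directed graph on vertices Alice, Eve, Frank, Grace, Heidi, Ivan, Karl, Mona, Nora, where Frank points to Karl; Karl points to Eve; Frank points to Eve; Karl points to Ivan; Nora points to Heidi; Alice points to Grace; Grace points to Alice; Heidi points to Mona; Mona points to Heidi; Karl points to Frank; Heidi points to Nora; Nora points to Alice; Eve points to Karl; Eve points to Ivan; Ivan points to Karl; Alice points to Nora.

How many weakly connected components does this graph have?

From Alice: component {Alice, Grace, Heidi, Mona, Nora}.
From Eve: component {Eve, Frank, Ivan, Karl}.
That's 2 components.

2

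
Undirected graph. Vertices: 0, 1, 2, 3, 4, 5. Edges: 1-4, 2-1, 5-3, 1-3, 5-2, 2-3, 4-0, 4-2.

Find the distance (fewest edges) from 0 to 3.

3

Distance 0: 0.
Distance 1: 4.
Distance 2: 1, 2.
Distance 3: 3, 5 — contains 3.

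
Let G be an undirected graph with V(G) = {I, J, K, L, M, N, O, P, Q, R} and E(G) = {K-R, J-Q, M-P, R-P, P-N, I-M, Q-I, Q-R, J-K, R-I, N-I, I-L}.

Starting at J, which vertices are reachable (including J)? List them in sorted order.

I, J, K, L, M, N, P, Q, R

Start at J.
Its neighbours: K, Q.
Then their neighbours: I, R.
Then next layer: L, M, N, P.
Nothing further is reachable.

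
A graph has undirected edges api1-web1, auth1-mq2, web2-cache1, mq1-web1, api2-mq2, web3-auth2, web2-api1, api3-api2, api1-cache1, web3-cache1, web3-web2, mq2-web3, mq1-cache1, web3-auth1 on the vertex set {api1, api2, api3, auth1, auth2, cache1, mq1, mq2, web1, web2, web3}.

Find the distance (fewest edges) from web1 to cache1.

2

Distance 0: web1.
Distance 1: api1, mq1.
Distance 2: cache1, web2 — contains cache1.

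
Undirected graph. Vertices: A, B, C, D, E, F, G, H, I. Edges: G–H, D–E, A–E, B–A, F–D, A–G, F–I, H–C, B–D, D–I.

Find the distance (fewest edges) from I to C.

Distance 0: I.
Distance 1: D, F.
Distance 2: B, E.
Distance 3: A.
Distance 4: G.
Distance 5: H.
Distance 6: C — contains C.

6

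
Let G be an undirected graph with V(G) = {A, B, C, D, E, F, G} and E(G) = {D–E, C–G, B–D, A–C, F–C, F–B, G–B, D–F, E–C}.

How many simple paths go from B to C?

5

B–D–E–C
B–D–F–C
B–F–C
B–F–D–E–C
B–G–C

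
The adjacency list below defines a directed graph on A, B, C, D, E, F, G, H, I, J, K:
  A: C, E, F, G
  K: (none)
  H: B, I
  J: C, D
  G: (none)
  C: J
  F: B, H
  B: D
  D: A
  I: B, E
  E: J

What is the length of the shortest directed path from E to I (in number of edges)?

Distance 0: E.
Distance 1: J.
Distance 2: C, D.
Distance 3: A.
Distance 4: F, G.
Distance 5: B, H.
Distance 6: I — contains I.

6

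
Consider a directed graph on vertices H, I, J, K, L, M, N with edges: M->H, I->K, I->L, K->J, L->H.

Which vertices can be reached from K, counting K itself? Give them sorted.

Start at K.
Its neighbours: J.
Nothing further is reachable.

J, K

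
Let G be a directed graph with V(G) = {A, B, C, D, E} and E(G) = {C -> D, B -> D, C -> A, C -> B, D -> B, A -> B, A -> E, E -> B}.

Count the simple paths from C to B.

C→A→B
C→A→E→B
C→B
C→D→B

4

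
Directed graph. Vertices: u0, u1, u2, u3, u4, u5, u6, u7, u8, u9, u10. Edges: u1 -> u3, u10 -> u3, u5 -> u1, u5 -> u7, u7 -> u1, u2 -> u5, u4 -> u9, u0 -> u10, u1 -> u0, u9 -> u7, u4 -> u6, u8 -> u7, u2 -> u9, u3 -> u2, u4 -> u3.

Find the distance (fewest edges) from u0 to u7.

Distance 0: u0.
Distance 1: u10.
Distance 2: u3.
Distance 3: u2.
Distance 4: u5, u9.
Distance 5: u1, u7 — contains u7.

5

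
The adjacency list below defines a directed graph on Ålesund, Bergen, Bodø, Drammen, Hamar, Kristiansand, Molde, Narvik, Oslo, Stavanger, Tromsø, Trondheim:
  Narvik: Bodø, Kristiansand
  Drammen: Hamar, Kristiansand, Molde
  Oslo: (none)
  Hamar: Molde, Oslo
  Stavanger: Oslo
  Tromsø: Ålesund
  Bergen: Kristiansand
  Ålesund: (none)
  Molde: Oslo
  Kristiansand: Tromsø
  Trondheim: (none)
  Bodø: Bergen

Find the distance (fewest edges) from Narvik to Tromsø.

2

Distance 0: Narvik.
Distance 1: Bodø, Kristiansand.
Distance 2: Bergen, Tromsø — contains Tromsø.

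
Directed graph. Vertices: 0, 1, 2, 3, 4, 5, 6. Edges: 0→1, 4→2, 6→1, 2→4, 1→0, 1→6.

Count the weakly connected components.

From 0: component {0, 1, 6}.
From 2: component {2, 4}.
From 3: component {3}.
From 5: component {5}.
That's 4 components.

4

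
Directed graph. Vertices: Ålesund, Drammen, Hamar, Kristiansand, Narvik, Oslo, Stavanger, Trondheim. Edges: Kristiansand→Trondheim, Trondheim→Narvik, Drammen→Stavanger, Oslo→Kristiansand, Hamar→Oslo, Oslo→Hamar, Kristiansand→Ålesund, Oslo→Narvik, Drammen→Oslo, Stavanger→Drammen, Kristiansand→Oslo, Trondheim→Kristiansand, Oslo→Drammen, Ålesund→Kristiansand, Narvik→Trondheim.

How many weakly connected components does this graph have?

1

From Ålesund: component {Ålesund, Drammen, Hamar, Kristiansand, Narvik, Oslo, Stavanger, Trondheim}.
That's 1 component.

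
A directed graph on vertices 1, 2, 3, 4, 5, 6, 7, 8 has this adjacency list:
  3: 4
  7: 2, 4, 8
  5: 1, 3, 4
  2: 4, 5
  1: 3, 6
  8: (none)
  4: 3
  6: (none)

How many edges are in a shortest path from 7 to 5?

Distance 0: 7.
Distance 1: 2, 4, 8.
Distance 2: 3, 5 — contains 5.

2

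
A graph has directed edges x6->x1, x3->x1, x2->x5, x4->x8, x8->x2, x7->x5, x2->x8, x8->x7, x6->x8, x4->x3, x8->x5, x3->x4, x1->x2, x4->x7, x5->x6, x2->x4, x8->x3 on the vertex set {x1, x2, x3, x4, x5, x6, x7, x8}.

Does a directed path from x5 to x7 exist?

Explore from x5.
Distance 1: reach x6.
Distance 2: reach x1, x8.
Distance 3: reach x2, x3, x7.
Found x7.

Yes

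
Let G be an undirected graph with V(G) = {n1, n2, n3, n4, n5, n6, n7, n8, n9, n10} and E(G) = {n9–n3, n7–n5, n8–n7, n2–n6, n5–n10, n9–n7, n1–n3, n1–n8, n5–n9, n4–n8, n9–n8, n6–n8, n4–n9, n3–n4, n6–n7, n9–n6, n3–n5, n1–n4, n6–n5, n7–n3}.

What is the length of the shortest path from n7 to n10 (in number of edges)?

Distance 0: n7.
Distance 1: n3, n5, n6, n8, n9.
Distance 2: n1, n2, n4, n10 — contains n10.

2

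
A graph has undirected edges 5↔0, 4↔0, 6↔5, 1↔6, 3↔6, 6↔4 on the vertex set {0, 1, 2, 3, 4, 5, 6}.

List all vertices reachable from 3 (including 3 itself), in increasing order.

0, 1, 3, 4, 5, 6

Start at 3.
Its neighbours: 6.
Then their neighbours: 1, 4, 5.
Then next layer: 0.
Nothing further is reachable.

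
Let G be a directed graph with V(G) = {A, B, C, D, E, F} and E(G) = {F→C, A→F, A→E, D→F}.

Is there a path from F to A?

Explore from F.
Distance 1: reach C.
The search from F is exhausted; no directed path reaches A.

No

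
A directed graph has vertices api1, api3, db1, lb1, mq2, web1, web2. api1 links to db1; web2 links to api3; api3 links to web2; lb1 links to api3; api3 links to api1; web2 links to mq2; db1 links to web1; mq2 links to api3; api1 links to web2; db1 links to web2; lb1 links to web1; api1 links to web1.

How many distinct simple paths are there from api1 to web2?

2

api1→db1→web2
api1→web2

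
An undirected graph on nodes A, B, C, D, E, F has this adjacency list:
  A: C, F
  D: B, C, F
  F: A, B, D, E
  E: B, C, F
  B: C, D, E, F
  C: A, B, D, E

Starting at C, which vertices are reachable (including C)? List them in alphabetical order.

A, B, C, D, E, F

Start at C.
Its neighbours: A, B, D, E.
Then their neighbours: F.
Every vertex is now reached.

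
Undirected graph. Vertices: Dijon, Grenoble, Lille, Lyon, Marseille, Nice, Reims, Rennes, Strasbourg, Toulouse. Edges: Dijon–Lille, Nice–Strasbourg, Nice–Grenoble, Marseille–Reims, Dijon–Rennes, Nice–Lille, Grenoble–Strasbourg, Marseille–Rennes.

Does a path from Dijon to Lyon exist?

Explore from Dijon.
Distance 1: reach Lille, Rennes.
Distance 2: reach Marseille, Nice.
Distance 3: reach Grenoble, Reims, Strasbourg.
The search is exhausted without reaching Lyon; it lies in a different component.

No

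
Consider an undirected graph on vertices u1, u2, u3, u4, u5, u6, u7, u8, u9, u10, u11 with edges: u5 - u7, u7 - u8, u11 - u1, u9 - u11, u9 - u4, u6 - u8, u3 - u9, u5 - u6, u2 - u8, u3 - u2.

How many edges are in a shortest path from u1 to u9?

Distance 0: u1.
Distance 1: u11.
Distance 2: u9 — contains u9.

2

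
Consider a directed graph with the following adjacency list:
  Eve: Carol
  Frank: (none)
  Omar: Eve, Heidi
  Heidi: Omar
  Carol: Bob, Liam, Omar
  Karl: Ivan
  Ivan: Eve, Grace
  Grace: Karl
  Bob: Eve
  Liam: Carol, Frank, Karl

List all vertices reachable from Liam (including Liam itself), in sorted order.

Bob, Carol, Eve, Frank, Grace, Heidi, Ivan, Karl, Liam, Omar

Start at Liam.
Its neighbours: Carol, Frank, Karl.
Then their neighbours: Bob, Ivan, Omar.
Then next layer: Eve, Grace, Heidi.
Every vertex is now reached.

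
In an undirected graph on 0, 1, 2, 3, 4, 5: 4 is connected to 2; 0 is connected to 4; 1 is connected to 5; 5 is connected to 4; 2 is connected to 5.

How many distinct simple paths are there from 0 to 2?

2

0–4–2
0–4–5–2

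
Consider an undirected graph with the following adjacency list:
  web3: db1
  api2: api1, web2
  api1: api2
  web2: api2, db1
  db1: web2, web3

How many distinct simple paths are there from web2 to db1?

web2–db1

1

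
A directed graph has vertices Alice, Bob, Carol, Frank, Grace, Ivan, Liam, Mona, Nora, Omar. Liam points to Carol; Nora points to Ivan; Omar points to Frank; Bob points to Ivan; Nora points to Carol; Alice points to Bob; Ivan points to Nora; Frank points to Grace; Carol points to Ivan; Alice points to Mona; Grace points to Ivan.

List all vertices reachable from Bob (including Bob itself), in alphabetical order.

Start at Bob.
Its neighbours: Ivan.
Then their neighbours: Nora.
Then next layer: Carol.
Nothing further is reachable.

Bob, Carol, Ivan, Nora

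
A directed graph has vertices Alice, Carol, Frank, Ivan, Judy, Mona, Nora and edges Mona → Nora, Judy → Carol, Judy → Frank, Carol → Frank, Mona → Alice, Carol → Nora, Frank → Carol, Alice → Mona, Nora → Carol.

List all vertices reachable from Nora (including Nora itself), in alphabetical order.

Start at Nora.
Its neighbours: Carol.
Then their neighbours: Frank.
Nothing further is reachable.

Carol, Frank, Nora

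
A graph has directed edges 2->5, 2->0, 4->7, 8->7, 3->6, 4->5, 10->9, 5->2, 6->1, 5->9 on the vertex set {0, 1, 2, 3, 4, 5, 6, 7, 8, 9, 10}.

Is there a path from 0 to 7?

No

0 has no outgoing edges, so nothing is reachable from it.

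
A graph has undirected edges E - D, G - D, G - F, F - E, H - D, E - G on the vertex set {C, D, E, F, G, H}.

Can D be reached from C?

No

C has no edges, so nothing is reachable from it.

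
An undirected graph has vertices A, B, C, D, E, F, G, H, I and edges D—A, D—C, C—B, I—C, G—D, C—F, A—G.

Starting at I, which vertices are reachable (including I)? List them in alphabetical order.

A, B, C, D, F, G, I

Start at I.
Its neighbours: C.
Then their neighbours: B, D, F.
Then next layer: A, G.
Nothing further is reachable.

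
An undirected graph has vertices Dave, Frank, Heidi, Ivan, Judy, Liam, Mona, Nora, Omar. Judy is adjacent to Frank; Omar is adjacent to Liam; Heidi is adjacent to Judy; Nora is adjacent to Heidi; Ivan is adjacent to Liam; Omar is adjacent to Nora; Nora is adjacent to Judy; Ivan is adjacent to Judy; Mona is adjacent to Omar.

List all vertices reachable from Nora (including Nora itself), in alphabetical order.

Frank, Heidi, Ivan, Judy, Liam, Mona, Nora, Omar

Start at Nora.
Its neighbours: Heidi, Judy, Omar.
Then their neighbours: Frank, Ivan, Liam, Mona.
Nothing further is reachable.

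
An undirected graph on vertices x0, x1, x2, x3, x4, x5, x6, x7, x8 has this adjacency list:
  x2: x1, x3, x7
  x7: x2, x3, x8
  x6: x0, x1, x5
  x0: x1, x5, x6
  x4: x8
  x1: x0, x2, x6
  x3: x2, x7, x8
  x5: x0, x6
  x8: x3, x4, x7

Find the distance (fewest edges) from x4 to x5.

Distance 0: x4.
Distance 1: x8.
Distance 2: x3, x7.
Distance 3: x2.
Distance 4: x1.
Distance 5: x0, x6.
Distance 6: x5 — contains x5.

6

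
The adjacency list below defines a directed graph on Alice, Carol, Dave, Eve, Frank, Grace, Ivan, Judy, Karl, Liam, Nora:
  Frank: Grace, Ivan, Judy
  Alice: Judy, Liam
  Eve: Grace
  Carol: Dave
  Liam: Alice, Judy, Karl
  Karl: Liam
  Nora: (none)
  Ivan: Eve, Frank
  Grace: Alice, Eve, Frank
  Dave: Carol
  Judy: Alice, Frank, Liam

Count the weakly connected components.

3

From Alice: component {Alice, Eve, Frank, Grace, Ivan, Judy, Karl, Liam}.
From Carol: component {Carol, Dave}.
From Nora: component {Nora}.
That's 3 components.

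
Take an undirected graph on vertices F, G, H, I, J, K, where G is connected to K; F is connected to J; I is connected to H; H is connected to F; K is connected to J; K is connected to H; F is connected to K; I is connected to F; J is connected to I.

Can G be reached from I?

Explore from I.
Distance 1: reach F, H, J.
Distance 2: reach K.
Distance 3: reach G.
Found G.

Yes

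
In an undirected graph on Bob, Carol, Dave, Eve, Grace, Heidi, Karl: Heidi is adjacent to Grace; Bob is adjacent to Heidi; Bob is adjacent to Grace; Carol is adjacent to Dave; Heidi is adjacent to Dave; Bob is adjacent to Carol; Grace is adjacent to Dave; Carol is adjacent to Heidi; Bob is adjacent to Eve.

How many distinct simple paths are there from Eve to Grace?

8

Eve–Bob–Carol–Dave–Grace
Eve–Bob–Carol–Dave–Heidi–Grace
Eve–Bob–Carol–Heidi–Dave–Grace
Eve–Bob–Carol–Heidi–Grace
Eve–Bob–Grace
Eve–Bob–Heidi–Carol–Dave–Grace
Eve–Bob–Heidi–Dave–Grace
Eve–Bob–Heidi–Grace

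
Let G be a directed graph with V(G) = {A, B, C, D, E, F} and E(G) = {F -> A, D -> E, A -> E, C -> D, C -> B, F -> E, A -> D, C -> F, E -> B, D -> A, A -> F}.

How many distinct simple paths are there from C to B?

C→B
C→D→A→E→B
C→D→A→F→E→B
C→D→E→B
C→F→A→D→E→B
C→F→A→E→B
C→F→E→B

7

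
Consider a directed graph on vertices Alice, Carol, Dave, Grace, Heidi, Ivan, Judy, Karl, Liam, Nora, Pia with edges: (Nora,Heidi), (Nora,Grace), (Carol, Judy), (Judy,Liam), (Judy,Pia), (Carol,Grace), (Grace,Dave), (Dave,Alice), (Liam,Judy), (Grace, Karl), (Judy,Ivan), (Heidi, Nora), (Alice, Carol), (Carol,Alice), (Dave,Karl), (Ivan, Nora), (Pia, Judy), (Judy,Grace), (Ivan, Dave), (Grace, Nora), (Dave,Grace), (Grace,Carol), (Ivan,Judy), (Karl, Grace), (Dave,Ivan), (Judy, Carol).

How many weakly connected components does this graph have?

1

From Alice: component {Alice, Carol, Dave, Grace, Heidi, Ivan, Judy, Karl, Liam, Nora, Pia}.
That's 1 component.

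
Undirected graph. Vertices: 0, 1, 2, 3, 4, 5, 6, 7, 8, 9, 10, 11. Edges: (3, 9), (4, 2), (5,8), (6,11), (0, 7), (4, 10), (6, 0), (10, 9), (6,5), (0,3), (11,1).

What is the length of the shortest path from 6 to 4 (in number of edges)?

5

Distance 0: 6.
Distance 1: 0, 5, 11.
Distance 2: 1, 3, 7, 8.
Distance 3: 9.
Distance 4: 10.
Distance 5: 4 — contains 4.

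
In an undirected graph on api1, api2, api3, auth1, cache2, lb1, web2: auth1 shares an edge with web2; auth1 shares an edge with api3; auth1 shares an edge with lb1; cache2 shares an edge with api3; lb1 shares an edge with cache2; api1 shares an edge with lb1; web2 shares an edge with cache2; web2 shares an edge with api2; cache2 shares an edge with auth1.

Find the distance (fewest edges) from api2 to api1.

Distance 0: api2.
Distance 1: web2.
Distance 2: auth1, cache2.
Distance 3: api3, lb1.
Distance 4: api1 — contains api1.

4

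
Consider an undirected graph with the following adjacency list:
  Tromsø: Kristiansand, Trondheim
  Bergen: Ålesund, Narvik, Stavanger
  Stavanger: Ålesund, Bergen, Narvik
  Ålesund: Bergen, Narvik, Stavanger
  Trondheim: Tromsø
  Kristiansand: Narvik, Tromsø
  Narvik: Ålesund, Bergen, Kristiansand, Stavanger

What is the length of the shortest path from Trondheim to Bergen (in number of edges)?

Distance 0: Trondheim.
Distance 1: Tromsø.
Distance 2: Kristiansand.
Distance 3: Narvik.
Distance 4: Ålesund, Bergen, Stavanger — contains Bergen.

4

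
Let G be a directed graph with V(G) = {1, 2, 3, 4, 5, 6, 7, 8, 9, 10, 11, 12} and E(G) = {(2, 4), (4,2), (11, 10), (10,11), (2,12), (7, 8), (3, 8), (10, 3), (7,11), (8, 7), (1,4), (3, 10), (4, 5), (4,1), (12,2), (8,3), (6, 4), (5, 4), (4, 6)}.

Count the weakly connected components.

From 1: component {1, 2, 4, 5, 6, 12}.
From 3: component {3, 7, 8, 10, 11}.
From 9: component {9}.
That's 3 components.

3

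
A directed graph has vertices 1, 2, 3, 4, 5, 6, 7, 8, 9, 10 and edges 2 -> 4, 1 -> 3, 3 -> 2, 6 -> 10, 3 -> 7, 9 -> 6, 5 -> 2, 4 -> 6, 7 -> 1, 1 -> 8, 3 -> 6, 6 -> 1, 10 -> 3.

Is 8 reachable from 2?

Explore from 2.
Distance 1: reach 4.
Distance 2: reach 6.
Distance 3: reach 1, 10.
Distance 4: reach 3, 8.
Found 8.

Yes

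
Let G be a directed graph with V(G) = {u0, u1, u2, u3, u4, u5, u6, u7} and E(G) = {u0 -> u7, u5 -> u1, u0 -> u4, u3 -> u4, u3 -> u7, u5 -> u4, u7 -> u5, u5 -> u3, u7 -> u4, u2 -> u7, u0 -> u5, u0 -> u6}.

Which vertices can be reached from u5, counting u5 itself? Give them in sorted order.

Start at u5.
Its neighbours: u1, u3, u4.
Then their neighbours: u7.
Nothing further is reachable.

u1, u3, u4, u5, u7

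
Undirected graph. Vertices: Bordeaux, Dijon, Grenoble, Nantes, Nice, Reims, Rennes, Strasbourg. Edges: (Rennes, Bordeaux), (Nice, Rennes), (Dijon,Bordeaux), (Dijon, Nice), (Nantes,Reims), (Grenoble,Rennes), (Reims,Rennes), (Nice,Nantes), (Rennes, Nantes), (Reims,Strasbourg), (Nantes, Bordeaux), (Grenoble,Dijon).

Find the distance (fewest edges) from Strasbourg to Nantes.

Distance 0: Strasbourg.
Distance 1: Reims.
Distance 2: Nantes, Rennes — contains Nantes.

2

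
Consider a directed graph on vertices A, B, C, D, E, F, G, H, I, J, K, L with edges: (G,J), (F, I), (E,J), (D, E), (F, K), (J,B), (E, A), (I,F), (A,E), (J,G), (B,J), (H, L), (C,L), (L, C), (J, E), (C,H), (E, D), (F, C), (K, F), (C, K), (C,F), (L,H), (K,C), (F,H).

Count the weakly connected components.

2

From A: component {A, B, D, E, G, J}.
From C: component {C, F, H, I, K, L}.
That's 2 components.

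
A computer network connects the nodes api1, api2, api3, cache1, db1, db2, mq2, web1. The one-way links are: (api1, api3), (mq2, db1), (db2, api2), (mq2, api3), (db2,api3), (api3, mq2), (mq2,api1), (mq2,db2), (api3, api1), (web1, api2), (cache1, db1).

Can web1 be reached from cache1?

No

Explore from cache1.
Distance 1: reach db1.
The search from cache1 is exhausted; no directed path reaches web1.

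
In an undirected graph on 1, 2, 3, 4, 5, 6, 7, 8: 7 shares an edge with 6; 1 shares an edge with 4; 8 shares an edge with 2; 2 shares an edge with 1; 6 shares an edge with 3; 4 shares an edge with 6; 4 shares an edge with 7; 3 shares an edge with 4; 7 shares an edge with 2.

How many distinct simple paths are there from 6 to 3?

4

6–3
6–4–3
6–7–2–1–4–3
6–7–4–3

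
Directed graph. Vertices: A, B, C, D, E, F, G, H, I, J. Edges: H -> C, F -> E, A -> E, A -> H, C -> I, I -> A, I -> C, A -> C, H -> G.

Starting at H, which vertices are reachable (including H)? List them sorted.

A, C, E, G, H, I

Start at H.
Its neighbours: C, G.
Then their neighbours: I.
Then next layer: A.
Then next layer: E.
Nothing further is reachable.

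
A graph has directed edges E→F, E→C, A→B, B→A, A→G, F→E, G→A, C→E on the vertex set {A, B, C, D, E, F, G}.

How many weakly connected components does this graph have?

From A: component {A, B, G}.
From C: component {C, E, F}.
From D: component {D}.
That's 3 components.

3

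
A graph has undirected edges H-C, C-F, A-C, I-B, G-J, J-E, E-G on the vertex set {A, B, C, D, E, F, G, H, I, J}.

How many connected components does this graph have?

4

From A: component {A, C, F, H}.
From B: component {B, I}.
From D: component {D}.
From E: component {E, G, J}.
That's 4 components.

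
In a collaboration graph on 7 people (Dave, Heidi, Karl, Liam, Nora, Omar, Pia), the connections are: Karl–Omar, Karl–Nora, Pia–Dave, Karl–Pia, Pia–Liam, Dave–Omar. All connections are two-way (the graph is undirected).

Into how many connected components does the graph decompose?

From Dave: component {Dave, Karl, Liam, Nora, Omar, Pia}.
From Heidi: component {Heidi}.
That's 2 components.

2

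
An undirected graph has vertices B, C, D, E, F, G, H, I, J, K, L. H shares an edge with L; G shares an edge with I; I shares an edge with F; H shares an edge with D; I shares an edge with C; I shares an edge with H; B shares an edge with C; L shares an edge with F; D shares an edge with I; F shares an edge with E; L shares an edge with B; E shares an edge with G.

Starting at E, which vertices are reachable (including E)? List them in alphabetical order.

B, C, D, E, F, G, H, I, L

Start at E.
Its neighbours: F, G.
Then their neighbours: I, L.
Then next layer: B, C, D, H.
Nothing further is reachable.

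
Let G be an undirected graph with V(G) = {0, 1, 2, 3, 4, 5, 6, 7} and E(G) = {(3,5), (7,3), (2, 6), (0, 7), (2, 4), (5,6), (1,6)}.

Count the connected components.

From 0: component {0, 1, 2, 3, 4, 5, 6, 7}.
That's 1 component.

1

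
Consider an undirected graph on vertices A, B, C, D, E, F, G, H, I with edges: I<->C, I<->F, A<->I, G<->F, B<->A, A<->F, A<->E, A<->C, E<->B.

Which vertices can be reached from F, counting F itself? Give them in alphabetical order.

A, B, C, E, F, G, I

Start at F.
Its neighbours: A, G, I.
Then their neighbours: B, C, E.
Nothing further is reachable.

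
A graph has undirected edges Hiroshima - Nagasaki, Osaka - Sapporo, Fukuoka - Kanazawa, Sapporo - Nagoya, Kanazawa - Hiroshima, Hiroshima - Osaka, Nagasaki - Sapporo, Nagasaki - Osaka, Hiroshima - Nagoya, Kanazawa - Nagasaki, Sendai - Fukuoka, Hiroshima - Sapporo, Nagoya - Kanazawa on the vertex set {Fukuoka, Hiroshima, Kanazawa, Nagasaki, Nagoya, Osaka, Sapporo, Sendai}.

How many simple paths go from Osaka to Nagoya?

Osaka–Hiroshima–Kanazawa–Nagasaki–Sapporo–Nagoya
Osaka–Hiroshima–Kanazawa–Nagoya
Osaka–Hiroshima–Nagasaki–Kanazawa–Nagoya
Osaka–Hiroshima–Nagasaki–Sapporo–Nagoya
Osaka–Hiroshima–Nagoya
Osaka–Hiroshima–Sapporo–Nagasaki–Kanazawa–Nagoya
Osaka–Hiroshima–Sapporo–Nagoya
Osaka–Nagasaki–Hiroshima–Kanazawa–Nagoya
... and 16 more.

24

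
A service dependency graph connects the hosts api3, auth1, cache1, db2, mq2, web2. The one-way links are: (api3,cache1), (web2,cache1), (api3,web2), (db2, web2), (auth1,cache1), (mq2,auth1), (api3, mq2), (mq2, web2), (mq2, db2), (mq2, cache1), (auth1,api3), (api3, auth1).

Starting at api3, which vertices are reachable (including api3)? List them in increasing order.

Start at api3.
Its neighbours: auth1, cache1, mq2, web2.
Then their neighbours: db2.
Every vertex is now reached.

api3, auth1, cache1, db2, mq2, web2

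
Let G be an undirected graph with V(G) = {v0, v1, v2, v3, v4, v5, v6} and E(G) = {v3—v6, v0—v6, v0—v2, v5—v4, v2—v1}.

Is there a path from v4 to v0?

No

Explore from v4.
Distance 1: reach v5.
The search is exhausted without reaching v0; it lies in a different component.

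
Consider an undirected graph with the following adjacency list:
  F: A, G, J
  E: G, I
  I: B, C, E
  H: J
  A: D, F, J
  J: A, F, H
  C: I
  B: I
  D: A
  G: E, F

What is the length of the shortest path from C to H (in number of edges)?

Distance 0: C.
Distance 1: I.
Distance 2: B, E.
Distance 3: G.
Distance 4: F.
Distance 5: A, J.
Distance 6: D, H — contains H.

6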